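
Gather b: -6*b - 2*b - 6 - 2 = -8*b - 8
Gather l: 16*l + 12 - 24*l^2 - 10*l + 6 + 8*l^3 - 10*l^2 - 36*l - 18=8*l^3 - 34*l^2 - 30*l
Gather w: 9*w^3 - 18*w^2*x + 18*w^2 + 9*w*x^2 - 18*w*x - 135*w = 9*w^3 + w^2*(18 - 18*x) + w*(9*x^2 - 18*x - 135)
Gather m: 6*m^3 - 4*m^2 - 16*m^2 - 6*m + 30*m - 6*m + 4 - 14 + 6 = 6*m^3 - 20*m^2 + 18*m - 4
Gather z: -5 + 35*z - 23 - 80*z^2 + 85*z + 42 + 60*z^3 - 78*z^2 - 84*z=60*z^3 - 158*z^2 + 36*z + 14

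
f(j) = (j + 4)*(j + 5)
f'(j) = 2*j + 9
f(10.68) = 230.18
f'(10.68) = 30.36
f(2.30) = 45.99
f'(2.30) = 13.60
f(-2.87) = 2.41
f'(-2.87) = 3.26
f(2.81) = 53.19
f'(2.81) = 14.62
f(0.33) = 23.08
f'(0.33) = 9.66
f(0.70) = 26.79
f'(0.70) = 10.40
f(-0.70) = 14.19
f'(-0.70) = 7.60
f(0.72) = 27.00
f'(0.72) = 10.44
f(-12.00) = 56.00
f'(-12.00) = -15.00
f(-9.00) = 20.00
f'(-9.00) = -9.00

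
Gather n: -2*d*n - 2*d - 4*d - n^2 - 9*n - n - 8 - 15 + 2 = -6*d - n^2 + n*(-2*d - 10) - 21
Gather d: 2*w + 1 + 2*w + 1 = 4*w + 2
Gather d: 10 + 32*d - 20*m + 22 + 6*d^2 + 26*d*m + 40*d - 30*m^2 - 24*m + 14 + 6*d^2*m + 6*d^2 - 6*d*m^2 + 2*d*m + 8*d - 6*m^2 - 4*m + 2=d^2*(6*m + 12) + d*(-6*m^2 + 28*m + 80) - 36*m^2 - 48*m + 48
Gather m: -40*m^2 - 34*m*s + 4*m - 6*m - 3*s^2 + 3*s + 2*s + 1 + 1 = -40*m^2 + m*(-34*s - 2) - 3*s^2 + 5*s + 2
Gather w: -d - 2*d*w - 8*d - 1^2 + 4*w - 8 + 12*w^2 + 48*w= -9*d + 12*w^2 + w*(52 - 2*d) - 9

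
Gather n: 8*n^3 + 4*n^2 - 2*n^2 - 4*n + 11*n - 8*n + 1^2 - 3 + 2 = 8*n^3 + 2*n^2 - n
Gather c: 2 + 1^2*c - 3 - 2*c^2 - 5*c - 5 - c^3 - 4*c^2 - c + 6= -c^3 - 6*c^2 - 5*c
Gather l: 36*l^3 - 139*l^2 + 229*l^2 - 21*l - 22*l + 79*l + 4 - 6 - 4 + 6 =36*l^3 + 90*l^2 + 36*l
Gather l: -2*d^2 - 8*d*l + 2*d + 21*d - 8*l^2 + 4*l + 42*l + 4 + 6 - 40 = -2*d^2 + 23*d - 8*l^2 + l*(46 - 8*d) - 30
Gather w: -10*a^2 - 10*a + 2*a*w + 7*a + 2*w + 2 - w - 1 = -10*a^2 - 3*a + w*(2*a + 1) + 1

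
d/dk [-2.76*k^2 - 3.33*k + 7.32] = -5.52*k - 3.33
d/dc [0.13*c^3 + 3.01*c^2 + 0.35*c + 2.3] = 0.39*c^2 + 6.02*c + 0.35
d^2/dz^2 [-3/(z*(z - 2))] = 6*(-3*z^2 + 6*z - 4)/(z^3*(z^3 - 6*z^2 + 12*z - 8))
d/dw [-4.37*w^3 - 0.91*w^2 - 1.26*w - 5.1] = -13.11*w^2 - 1.82*w - 1.26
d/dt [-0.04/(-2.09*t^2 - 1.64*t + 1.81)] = (-0.1672*t - 0.0656)/(2.09*t^2 + 1.64*t - 1.81)^2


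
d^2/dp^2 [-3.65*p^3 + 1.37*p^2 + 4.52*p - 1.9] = 2.74 - 21.9*p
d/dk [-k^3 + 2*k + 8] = 2 - 3*k^2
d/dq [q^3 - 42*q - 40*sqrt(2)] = 3*q^2 - 42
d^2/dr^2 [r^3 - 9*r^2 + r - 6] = 6*r - 18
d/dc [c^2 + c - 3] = 2*c + 1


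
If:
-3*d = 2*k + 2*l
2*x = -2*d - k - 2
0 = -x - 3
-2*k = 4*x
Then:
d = -1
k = 6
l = -9/2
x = -3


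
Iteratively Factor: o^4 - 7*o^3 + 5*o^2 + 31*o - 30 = (o - 1)*(o^3 - 6*o^2 - o + 30) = (o - 1)*(o + 2)*(o^2 - 8*o + 15) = (o - 3)*(o - 1)*(o + 2)*(o - 5)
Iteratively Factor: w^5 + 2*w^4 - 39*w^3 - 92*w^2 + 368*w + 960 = (w - 5)*(w^4 + 7*w^3 - 4*w^2 - 112*w - 192) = (w - 5)*(w + 4)*(w^3 + 3*w^2 - 16*w - 48) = (w - 5)*(w - 4)*(w + 4)*(w^2 + 7*w + 12) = (w - 5)*(w - 4)*(w + 4)^2*(w + 3)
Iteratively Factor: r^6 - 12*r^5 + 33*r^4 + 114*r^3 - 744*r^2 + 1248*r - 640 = (r + 4)*(r^5 - 16*r^4 + 97*r^3 - 274*r^2 + 352*r - 160) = (r - 4)*(r + 4)*(r^4 - 12*r^3 + 49*r^2 - 78*r + 40) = (r - 4)^2*(r + 4)*(r^3 - 8*r^2 + 17*r - 10) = (r - 5)*(r - 4)^2*(r + 4)*(r^2 - 3*r + 2) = (r - 5)*(r - 4)^2*(r - 2)*(r + 4)*(r - 1)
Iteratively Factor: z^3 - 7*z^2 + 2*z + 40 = (z - 5)*(z^2 - 2*z - 8) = (z - 5)*(z - 4)*(z + 2)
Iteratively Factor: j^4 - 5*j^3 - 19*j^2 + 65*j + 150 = (j - 5)*(j^3 - 19*j - 30) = (j - 5)*(j + 2)*(j^2 - 2*j - 15) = (j - 5)^2*(j + 2)*(j + 3)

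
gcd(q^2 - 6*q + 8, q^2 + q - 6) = q - 2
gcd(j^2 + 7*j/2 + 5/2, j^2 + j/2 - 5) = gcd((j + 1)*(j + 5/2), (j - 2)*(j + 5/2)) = j + 5/2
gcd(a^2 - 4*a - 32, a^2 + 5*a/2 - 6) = a + 4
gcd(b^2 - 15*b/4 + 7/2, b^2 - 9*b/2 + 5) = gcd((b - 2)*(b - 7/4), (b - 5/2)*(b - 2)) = b - 2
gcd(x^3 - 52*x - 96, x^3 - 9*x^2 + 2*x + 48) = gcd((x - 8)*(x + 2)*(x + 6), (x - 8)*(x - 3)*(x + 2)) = x^2 - 6*x - 16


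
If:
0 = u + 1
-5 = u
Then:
No Solution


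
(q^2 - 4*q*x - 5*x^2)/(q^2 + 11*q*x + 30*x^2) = (q^2 - 4*q*x - 5*x^2)/(q^2 + 11*q*x + 30*x^2)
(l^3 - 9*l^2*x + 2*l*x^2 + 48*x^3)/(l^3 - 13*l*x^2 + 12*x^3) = (-l^2 + 6*l*x + 16*x^2)/(-l^2 - 3*l*x + 4*x^2)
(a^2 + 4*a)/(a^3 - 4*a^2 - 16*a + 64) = a/(a^2 - 8*a + 16)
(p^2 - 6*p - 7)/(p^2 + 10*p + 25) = (p^2 - 6*p - 7)/(p^2 + 10*p + 25)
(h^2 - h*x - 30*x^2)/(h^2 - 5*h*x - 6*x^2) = (h + 5*x)/(h + x)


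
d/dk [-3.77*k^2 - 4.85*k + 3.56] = -7.54*k - 4.85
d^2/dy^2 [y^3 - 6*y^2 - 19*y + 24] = 6*y - 12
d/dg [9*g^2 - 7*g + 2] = 18*g - 7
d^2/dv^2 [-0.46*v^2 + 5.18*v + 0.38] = -0.920000000000000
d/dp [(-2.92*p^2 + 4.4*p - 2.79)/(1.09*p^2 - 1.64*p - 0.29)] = (-0.00720000000000098*p^2 + 7.7758*p - 5.8516)/(1.1881*p^4 - 3.5752*p^3 + 2.0574*p^2 + 0.9512*p + 0.0841)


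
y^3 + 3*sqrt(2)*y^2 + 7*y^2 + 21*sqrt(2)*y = y*(y + 7)*(y + 3*sqrt(2))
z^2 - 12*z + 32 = (z - 8)*(z - 4)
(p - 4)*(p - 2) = p^2 - 6*p + 8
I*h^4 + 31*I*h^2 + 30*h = h*(h - 5*I)*(h + 6*I)*(I*h + 1)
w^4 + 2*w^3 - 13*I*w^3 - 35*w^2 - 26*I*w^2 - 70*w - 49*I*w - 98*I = (w + 2)*(w - 7*I)^2*(w + I)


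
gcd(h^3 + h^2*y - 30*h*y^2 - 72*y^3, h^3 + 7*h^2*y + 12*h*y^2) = h^2 + 7*h*y + 12*y^2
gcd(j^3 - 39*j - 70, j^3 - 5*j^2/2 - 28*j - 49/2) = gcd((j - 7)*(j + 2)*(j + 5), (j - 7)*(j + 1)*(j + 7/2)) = j - 7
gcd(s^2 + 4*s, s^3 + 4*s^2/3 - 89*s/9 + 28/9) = s + 4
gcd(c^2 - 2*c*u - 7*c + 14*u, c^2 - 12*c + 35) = c - 7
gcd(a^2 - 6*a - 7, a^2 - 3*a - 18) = 1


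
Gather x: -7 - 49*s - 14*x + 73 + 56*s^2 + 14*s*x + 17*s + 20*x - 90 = 56*s^2 - 32*s + x*(14*s + 6) - 24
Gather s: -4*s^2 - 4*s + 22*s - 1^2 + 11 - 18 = -4*s^2 + 18*s - 8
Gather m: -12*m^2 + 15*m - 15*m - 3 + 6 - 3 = -12*m^2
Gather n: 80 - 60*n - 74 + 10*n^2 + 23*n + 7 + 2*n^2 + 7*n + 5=12*n^2 - 30*n + 18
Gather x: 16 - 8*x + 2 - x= 18 - 9*x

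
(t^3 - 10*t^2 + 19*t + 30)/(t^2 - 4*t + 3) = (t^3 - 10*t^2 + 19*t + 30)/(t^2 - 4*t + 3)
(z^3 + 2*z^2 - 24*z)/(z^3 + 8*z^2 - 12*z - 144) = z/(z + 6)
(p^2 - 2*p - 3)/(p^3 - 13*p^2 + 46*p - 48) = (p + 1)/(p^2 - 10*p + 16)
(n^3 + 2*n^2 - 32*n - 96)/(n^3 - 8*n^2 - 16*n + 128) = (n^2 - 2*n - 24)/(n^2 - 12*n + 32)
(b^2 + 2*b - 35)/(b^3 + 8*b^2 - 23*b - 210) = 1/(b + 6)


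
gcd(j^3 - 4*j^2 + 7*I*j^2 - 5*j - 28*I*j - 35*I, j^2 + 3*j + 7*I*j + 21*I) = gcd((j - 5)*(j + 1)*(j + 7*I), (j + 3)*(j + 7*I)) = j + 7*I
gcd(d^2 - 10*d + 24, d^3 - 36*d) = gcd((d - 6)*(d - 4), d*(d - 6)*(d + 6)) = d - 6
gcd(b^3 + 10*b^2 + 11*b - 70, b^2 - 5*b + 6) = b - 2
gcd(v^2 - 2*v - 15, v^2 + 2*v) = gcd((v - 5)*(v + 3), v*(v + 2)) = 1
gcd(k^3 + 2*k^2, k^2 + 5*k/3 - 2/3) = k + 2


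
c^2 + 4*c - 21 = (c - 3)*(c + 7)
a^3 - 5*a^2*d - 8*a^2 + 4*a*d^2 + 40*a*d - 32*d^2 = (a - 8)*(a - 4*d)*(a - d)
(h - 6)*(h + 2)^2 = h^3 - 2*h^2 - 20*h - 24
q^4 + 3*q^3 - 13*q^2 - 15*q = q*(q - 3)*(q + 1)*(q + 5)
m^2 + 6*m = m*(m + 6)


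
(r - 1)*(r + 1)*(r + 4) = r^3 + 4*r^2 - r - 4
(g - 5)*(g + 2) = g^2 - 3*g - 10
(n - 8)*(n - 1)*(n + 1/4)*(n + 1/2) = n^4 - 33*n^3/4 + 11*n^2/8 + 39*n/8 + 1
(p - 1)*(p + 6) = p^2 + 5*p - 6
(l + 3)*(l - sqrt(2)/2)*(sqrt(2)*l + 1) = sqrt(2)*l^3 + 3*sqrt(2)*l^2 - sqrt(2)*l/2 - 3*sqrt(2)/2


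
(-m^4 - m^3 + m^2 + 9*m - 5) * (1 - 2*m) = 2*m^5 + m^4 - 3*m^3 - 17*m^2 + 19*m - 5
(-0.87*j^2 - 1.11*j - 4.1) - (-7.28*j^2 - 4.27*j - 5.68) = 6.41*j^2 + 3.16*j + 1.58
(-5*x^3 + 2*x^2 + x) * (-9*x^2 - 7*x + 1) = 45*x^5 + 17*x^4 - 28*x^3 - 5*x^2 + x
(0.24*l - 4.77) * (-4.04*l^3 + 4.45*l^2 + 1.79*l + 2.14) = -0.9696*l^4 + 20.3388*l^3 - 20.7969*l^2 - 8.0247*l - 10.2078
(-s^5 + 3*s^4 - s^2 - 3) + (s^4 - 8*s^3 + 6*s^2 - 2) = -s^5 + 4*s^4 - 8*s^3 + 5*s^2 - 5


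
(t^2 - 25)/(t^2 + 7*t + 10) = (t - 5)/(t + 2)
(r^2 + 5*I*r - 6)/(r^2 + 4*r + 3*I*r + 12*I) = (r + 2*I)/(r + 4)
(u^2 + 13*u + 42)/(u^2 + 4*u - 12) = (u + 7)/(u - 2)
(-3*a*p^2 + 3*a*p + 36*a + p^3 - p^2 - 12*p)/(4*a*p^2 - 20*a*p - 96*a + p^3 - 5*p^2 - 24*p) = (-3*a*p + 12*a + p^2 - 4*p)/(4*a*p - 32*a + p^2 - 8*p)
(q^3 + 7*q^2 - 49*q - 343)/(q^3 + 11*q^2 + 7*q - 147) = (q - 7)/(q - 3)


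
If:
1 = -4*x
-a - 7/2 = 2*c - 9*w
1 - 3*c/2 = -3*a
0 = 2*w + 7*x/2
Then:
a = -43/240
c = 37/120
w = 7/16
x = -1/4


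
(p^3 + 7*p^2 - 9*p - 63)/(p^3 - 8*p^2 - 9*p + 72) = (p + 7)/(p - 8)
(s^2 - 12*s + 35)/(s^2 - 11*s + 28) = (s - 5)/(s - 4)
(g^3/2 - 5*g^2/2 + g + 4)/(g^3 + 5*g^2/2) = (g^3 - 5*g^2 + 2*g + 8)/(g^2*(2*g + 5))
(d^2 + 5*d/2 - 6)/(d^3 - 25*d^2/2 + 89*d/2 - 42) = (d + 4)/(d^2 - 11*d + 28)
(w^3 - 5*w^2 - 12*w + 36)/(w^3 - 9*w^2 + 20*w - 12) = (w + 3)/(w - 1)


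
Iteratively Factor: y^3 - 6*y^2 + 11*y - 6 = (y - 1)*(y^2 - 5*y + 6) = (y - 3)*(y - 1)*(y - 2)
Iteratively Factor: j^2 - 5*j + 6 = (j - 2)*(j - 3)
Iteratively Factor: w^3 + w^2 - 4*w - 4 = (w - 2)*(w^2 + 3*w + 2) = (w - 2)*(w + 2)*(w + 1)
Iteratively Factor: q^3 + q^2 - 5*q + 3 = (q - 1)*(q^2 + 2*q - 3) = (q - 1)^2*(q + 3)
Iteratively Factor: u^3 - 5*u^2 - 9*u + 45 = (u - 3)*(u^2 - 2*u - 15) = (u - 5)*(u - 3)*(u + 3)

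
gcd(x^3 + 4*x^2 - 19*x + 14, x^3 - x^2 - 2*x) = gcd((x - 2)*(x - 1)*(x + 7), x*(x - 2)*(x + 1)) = x - 2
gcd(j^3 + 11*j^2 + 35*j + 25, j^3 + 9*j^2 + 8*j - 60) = j + 5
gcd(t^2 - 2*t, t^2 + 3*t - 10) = t - 2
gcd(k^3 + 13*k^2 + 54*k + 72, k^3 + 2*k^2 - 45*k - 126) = k^2 + 9*k + 18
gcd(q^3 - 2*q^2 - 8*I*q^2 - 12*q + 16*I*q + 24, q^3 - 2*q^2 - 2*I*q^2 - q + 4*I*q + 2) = q - 2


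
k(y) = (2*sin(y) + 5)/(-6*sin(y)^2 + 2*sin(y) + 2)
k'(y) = (12*sin(y)*cos(y) - 2*cos(y))*(2*sin(y) + 5)/(-6*sin(y)^2 + 2*sin(y) + 2)^2 + 2*cos(y)/(-6*sin(y)^2 + 2*sin(y) + 2) = (30*sin(y) - 3*cos(2*y))*cos(y)/(2*(-3*sin(y)^2 + sin(y) + 1)^2)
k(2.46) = 7.13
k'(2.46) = -36.80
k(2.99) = 2.45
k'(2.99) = -0.70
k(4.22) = -0.73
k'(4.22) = 1.20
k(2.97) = 2.47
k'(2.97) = -0.96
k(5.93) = 7.30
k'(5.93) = -68.15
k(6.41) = 2.44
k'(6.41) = 0.38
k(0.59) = 4.87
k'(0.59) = 16.39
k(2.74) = 3.10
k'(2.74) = -5.10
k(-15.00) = -2.01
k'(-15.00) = 8.98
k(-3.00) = 2.95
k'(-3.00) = 5.51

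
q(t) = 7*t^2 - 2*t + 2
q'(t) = 14*t - 2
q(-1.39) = 18.30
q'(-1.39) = -21.46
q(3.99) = 105.46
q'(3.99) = 53.86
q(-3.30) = 84.83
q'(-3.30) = -48.20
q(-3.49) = 94.24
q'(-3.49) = -50.86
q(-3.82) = 111.79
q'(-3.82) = -55.48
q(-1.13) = 13.20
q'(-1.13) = -17.82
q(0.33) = 2.10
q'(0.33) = 2.62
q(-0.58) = 5.51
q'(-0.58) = -10.12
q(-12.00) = 1034.00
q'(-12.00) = -170.00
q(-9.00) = 587.00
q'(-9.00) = -128.00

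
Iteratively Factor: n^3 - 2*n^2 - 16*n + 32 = (n + 4)*(n^2 - 6*n + 8) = (n - 2)*(n + 4)*(n - 4)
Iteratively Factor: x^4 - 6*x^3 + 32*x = (x + 2)*(x^3 - 8*x^2 + 16*x) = x*(x + 2)*(x^2 - 8*x + 16) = x*(x - 4)*(x + 2)*(x - 4)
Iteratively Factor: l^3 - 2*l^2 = (l)*(l^2 - 2*l) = l^2*(l - 2)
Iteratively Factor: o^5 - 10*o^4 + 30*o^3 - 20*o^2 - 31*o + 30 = (o - 2)*(o^4 - 8*o^3 + 14*o^2 + 8*o - 15) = (o - 5)*(o - 2)*(o^3 - 3*o^2 - o + 3) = (o - 5)*(o - 3)*(o - 2)*(o^2 - 1) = (o - 5)*(o - 3)*(o - 2)*(o - 1)*(o + 1)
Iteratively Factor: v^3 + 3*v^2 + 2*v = (v + 1)*(v^2 + 2*v) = (v + 1)*(v + 2)*(v)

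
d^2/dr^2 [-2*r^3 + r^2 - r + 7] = 2 - 12*r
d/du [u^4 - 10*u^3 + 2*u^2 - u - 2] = 4*u^3 - 30*u^2 + 4*u - 1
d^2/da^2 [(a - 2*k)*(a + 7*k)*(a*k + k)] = 2*k*(3*a + 5*k + 1)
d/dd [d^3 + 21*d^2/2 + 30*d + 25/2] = 3*d^2 + 21*d + 30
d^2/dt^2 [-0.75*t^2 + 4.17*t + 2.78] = -1.50000000000000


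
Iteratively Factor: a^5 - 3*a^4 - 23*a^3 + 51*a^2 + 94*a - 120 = (a - 1)*(a^4 - 2*a^3 - 25*a^2 + 26*a + 120) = (a - 1)*(a + 2)*(a^3 - 4*a^2 - 17*a + 60) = (a - 5)*(a - 1)*(a + 2)*(a^2 + a - 12) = (a - 5)*(a - 1)*(a + 2)*(a + 4)*(a - 3)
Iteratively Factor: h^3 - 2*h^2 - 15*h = (h + 3)*(h^2 - 5*h) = (h - 5)*(h + 3)*(h)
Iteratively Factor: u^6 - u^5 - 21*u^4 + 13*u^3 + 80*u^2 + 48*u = (u + 1)*(u^5 - 2*u^4 - 19*u^3 + 32*u^2 + 48*u) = (u + 1)^2*(u^4 - 3*u^3 - 16*u^2 + 48*u) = u*(u + 1)^2*(u^3 - 3*u^2 - 16*u + 48) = u*(u - 4)*(u + 1)^2*(u^2 + u - 12) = u*(u - 4)*(u + 1)^2*(u + 4)*(u - 3)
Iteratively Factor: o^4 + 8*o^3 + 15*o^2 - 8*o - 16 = (o + 1)*(o^3 + 7*o^2 + 8*o - 16) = (o + 1)*(o + 4)*(o^2 + 3*o - 4) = (o + 1)*(o + 4)^2*(o - 1)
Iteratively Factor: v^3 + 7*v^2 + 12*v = (v + 3)*(v^2 + 4*v) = v*(v + 3)*(v + 4)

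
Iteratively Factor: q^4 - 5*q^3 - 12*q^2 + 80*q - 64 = (q - 4)*(q^3 - q^2 - 16*q + 16) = (q - 4)*(q + 4)*(q^2 - 5*q + 4) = (q - 4)^2*(q + 4)*(q - 1)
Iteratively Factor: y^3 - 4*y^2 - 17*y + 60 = (y - 3)*(y^2 - y - 20) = (y - 3)*(y + 4)*(y - 5)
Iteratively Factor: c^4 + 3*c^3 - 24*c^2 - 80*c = (c)*(c^3 + 3*c^2 - 24*c - 80) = c*(c - 5)*(c^2 + 8*c + 16) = c*(c - 5)*(c + 4)*(c + 4)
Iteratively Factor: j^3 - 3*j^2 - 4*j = (j + 1)*(j^2 - 4*j) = (j - 4)*(j + 1)*(j)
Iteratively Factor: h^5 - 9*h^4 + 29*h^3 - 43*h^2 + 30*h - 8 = (h - 4)*(h^4 - 5*h^3 + 9*h^2 - 7*h + 2) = (h - 4)*(h - 1)*(h^3 - 4*h^2 + 5*h - 2) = (h - 4)*(h - 1)^2*(h^2 - 3*h + 2) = (h - 4)*(h - 2)*(h - 1)^2*(h - 1)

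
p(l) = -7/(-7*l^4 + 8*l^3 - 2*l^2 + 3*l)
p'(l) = -7*(28*l^3 - 24*l^2 + 4*l - 3)/(-7*l^4 + 8*l^3 - 2*l^2 + 3*l)^2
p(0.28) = -8.58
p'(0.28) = 33.10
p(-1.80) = 0.05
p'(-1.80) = 0.10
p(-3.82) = 0.00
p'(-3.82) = 0.00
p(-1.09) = 0.27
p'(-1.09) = 0.75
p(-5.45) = 0.00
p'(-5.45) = 0.00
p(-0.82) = 0.62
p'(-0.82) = 2.05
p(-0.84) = 0.58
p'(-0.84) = 1.89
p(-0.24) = 7.22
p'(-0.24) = 42.71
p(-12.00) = 0.00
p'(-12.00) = 0.00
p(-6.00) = 0.00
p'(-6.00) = 0.00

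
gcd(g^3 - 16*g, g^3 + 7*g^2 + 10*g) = g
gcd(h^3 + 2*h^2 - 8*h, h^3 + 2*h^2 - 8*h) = h^3 + 2*h^2 - 8*h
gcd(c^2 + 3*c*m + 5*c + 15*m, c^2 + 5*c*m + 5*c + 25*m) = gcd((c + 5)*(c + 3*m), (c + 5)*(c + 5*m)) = c + 5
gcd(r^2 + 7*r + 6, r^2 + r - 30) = r + 6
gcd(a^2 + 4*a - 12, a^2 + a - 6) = a - 2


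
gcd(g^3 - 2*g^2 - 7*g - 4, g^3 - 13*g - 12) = g^2 - 3*g - 4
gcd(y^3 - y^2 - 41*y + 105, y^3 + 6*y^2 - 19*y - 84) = y + 7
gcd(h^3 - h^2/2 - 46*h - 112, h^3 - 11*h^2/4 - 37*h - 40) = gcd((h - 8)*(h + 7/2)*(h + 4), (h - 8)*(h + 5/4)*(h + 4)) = h^2 - 4*h - 32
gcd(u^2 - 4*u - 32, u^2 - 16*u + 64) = u - 8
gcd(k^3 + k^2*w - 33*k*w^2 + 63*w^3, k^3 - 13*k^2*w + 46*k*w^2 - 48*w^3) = -k + 3*w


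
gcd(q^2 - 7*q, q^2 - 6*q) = q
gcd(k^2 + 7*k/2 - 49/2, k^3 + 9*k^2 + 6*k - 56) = k + 7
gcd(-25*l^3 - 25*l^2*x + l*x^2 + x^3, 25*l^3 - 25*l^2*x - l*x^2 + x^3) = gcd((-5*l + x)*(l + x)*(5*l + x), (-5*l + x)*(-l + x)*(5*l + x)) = -25*l^2 + x^2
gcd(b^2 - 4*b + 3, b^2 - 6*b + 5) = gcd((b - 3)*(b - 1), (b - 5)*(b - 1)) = b - 1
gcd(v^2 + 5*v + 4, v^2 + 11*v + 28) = v + 4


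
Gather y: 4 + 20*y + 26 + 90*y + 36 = 110*y + 66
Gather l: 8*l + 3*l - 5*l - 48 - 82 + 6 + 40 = 6*l - 84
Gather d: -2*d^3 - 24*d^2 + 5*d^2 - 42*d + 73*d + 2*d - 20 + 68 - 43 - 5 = -2*d^3 - 19*d^2 + 33*d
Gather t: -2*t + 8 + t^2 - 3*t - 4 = t^2 - 5*t + 4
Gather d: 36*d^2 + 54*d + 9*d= 36*d^2 + 63*d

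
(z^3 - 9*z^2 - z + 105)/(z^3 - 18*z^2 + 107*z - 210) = (z + 3)/(z - 6)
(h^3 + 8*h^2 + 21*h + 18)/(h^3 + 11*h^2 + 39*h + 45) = (h + 2)/(h + 5)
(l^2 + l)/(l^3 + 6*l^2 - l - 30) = l*(l + 1)/(l^3 + 6*l^2 - l - 30)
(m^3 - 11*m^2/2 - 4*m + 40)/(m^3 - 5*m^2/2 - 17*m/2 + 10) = (m - 4)/(m - 1)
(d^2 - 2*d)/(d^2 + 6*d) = (d - 2)/(d + 6)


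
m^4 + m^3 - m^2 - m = m*(m - 1)*(m + 1)^2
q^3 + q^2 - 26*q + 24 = (q - 4)*(q - 1)*(q + 6)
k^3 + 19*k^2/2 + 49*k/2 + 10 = (k + 1/2)*(k + 4)*(k + 5)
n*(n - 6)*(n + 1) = n^3 - 5*n^2 - 6*n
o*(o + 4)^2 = o^3 + 8*o^2 + 16*o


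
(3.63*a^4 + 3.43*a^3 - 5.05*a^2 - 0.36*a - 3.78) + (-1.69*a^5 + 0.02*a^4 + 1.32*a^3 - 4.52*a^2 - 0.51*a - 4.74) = -1.69*a^5 + 3.65*a^4 + 4.75*a^3 - 9.57*a^2 - 0.87*a - 8.52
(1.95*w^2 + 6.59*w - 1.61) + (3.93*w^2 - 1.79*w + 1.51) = 5.88*w^2 + 4.8*w - 0.1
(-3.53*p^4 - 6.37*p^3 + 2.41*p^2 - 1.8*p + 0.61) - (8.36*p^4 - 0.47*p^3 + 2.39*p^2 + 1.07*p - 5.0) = -11.89*p^4 - 5.9*p^3 + 0.02*p^2 - 2.87*p + 5.61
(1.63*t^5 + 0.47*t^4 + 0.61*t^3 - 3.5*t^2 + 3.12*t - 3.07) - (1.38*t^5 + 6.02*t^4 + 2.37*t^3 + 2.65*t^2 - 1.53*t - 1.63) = 0.25*t^5 - 5.55*t^4 - 1.76*t^3 - 6.15*t^2 + 4.65*t - 1.44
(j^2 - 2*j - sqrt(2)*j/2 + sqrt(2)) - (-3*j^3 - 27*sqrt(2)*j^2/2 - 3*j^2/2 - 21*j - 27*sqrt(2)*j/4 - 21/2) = 3*j^3 + 5*j^2/2 + 27*sqrt(2)*j^2/2 + 25*sqrt(2)*j/4 + 19*j + sqrt(2) + 21/2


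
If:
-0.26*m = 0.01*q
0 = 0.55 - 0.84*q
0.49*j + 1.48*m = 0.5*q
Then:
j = 0.74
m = -0.03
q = 0.65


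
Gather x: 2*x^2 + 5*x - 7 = 2*x^2 + 5*x - 7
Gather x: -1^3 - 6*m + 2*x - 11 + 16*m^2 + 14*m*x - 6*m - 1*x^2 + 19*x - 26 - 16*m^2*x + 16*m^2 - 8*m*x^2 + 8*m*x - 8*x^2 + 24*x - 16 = 32*m^2 - 12*m + x^2*(-8*m - 9) + x*(-16*m^2 + 22*m + 45) - 54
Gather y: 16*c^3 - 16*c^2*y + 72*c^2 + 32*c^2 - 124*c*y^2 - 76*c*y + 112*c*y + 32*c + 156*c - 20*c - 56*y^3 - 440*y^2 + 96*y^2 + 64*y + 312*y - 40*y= 16*c^3 + 104*c^2 + 168*c - 56*y^3 + y^2*(-124*c - 344) + y*(-16*c^2 + 36*c + 336)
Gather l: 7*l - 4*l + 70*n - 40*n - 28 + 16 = 3*l + 30*n - 12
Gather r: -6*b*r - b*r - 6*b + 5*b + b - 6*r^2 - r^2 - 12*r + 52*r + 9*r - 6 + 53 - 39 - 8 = -7*r^2 + r*(49 - 7*b)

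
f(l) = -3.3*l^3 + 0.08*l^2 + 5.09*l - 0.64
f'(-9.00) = -798.25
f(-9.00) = 2365.73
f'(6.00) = -350.35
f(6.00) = -680.02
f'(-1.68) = -23.12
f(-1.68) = 6.68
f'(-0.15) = 4.84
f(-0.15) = -1.39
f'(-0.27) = 4.33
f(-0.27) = -1.94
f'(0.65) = 1.01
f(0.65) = 1.80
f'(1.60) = -20.00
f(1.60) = -5.81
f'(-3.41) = -110.57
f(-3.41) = 113.78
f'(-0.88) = -2.72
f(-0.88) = -2.81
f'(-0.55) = 2.01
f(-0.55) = -2.87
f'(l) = -9.9*l^2 + 0.16*l + 5.09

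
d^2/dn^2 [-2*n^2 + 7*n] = -4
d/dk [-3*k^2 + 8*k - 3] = 8 - 6*k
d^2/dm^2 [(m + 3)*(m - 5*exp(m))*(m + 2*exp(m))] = -3*m^2*exp(m) - 40*m*exp(2*m) - 21*m*exp(m) + 6*m - 160*exp(2*m) - 24*exp(m) + 6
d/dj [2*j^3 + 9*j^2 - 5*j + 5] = 6*j^2 + 18*j - 5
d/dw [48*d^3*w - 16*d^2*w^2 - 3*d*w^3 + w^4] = 48*d^3 - 32*d^2*w - 9*d*w^2 + 4*w^3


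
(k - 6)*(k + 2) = k^2 - 4*k - 12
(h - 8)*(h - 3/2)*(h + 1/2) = h^3 - 9*h^2 + 29*h/4 + 6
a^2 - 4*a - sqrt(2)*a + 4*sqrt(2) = (a - 4)*(a - sqrt(2))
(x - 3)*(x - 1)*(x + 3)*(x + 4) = x^4 + 3*x^3 - 13*x^2 - 27*x + 36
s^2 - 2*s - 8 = (s - 4)*(s + 2)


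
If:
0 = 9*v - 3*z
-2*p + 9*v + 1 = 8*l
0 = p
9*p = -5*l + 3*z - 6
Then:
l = 7/3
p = 0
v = 53/27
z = 53/9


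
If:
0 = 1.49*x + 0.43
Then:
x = -0.29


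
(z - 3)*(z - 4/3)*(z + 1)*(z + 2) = z^4 - 4*z^3/3 - 7*z^2 + 10*z/3 + 8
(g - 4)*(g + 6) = g^2 + 2*g - 24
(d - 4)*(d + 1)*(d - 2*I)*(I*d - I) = I*d^4 + 2*d^3 - 4*I*d^3 - 8*d^2 - I*d^2 - 2*d + 4*I*d + 8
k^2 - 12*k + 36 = (k - 6)^2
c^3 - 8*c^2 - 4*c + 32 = (c - 8)*(c - 2)*(c + 2)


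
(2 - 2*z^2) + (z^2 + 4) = 6 - z^2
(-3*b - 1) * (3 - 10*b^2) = 30*b^3 + 10*b^2 - 9*b - 3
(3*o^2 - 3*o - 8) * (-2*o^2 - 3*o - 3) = -6*o^4 - 3*o^3 + 16*o^2 + 33*o + 24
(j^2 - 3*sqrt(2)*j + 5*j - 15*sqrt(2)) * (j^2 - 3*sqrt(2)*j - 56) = j^4 - 6*sqrt(2)*j^3 + 5*j^3 - 30*sqrt(2)*j^2 - 38*j^2 - 190*j + 168*sqrt(2)*j + 840*sqrt(2)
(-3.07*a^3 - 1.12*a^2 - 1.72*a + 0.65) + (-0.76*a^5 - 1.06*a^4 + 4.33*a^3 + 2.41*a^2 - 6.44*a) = -0.76*a^5 - 1.06*a^4 + 1.26*a^3 + 1.29*a^2 - 8.16*a + 0.65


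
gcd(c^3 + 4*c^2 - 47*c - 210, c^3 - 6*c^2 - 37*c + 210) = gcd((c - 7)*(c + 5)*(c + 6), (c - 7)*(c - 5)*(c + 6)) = c^2 - c - 42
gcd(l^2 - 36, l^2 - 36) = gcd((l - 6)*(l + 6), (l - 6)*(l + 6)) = l^2 - 36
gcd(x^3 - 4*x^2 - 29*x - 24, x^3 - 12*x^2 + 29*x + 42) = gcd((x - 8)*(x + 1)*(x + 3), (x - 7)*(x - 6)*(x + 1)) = x + 1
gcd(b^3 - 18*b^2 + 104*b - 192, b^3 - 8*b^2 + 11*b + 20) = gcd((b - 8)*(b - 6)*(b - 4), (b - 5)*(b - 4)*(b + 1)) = b - 4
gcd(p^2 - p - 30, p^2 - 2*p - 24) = p - 6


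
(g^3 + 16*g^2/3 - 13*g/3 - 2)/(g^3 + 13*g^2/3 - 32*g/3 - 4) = (g - 1)/(g - 2)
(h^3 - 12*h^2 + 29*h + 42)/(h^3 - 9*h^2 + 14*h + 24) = (h - 7)/(h - 4)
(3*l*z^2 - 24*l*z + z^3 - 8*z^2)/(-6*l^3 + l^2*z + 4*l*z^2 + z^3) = z*(z - 8)/(-2*l^2 + l*z + z^2)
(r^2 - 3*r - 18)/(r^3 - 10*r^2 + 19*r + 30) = (r + 3)/(r^2 - 4*r - 5)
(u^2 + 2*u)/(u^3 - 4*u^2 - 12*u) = 1/(u - 6)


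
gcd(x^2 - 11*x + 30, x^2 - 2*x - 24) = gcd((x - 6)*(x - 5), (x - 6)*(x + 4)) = x - 6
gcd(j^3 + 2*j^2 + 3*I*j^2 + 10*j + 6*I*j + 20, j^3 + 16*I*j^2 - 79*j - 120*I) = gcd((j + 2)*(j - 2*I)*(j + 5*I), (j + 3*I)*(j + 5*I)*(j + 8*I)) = j + 5*I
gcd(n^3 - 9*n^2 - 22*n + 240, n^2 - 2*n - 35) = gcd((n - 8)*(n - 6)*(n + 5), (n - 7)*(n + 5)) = n + 5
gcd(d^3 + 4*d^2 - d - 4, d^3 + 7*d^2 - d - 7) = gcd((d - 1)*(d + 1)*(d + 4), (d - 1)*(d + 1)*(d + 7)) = d^2 - 1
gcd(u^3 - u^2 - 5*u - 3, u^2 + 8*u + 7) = u + 1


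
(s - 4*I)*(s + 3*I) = s^2 - I*s + 12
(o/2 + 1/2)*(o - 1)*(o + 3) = o^3/2 + 3*o^2/2 - o/2 - 3/2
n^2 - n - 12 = (n - 4)*(n + 3)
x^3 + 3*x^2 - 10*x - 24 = (x - 3)*(x + 2)*(x + 4)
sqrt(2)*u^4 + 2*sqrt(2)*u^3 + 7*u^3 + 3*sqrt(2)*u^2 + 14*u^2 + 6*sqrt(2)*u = u*(u + 2)*(u + 3*sqrt(2))*(sqrt(2)*u + 1)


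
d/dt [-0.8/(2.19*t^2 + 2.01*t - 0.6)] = (3.504*t + 1.608)/(2.19*t^2 + 2.01*t - 0.6)^2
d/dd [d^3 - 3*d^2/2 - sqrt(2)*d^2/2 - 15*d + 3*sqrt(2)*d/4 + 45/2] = 3*d^2 - 3*d - sqrt(2)*d - 15 + 3*sqrt(2)/4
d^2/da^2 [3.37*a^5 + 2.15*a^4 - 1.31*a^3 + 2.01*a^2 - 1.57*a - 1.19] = 67.4*a^3 + 25.8*a^2 - 7.86*a + 4.02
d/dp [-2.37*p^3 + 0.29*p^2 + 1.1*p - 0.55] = -7.11*p^2 + 0.58*p + 1.1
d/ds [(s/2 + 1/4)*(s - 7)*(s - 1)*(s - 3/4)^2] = 5*s^4/2 - 18*s^3 + 711*s^2/32 - 167*s/32 - 57/32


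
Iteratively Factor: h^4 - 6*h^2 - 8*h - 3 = (h + 1)*(h^3 - h^2 - 5*h - 3) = (h + 1)^2*(h^2 - 2*h - 3) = (h - 3)*(h + 1)^2*(h + 1)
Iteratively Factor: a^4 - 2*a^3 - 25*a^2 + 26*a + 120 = (a + 2)*(a^3 - 4*a^2 - 17*a + 60) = (a - 3)*(a + 2)*(a^2 - a - 20) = (a - 5)*(a - 3)*(a + 2)*(a + 4)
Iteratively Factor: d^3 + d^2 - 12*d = (d + 4)*(d^2 - 3*d) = d*(d + 4)*(d - 3)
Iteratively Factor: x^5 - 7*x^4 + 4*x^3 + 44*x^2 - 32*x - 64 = (x - 4)*(x^4 - 3*x^3 - 8*x^2 + 12*x + 16) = (x - 4)*(x - 2)*(x^3 - x^2 - 10*x - 8) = (x - 4)*(x - 2)*(x + 1)*(x^2 - 2*x - 8) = (x - 4)^2*(x - 2)*(x + 1)*(x + 2)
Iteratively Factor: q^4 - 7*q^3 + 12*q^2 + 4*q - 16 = (q + 1)*(q^3 - 8*q^2 + 20*q - 16) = (q - 2)*(q + 1)*(q^2 - 6*q + 8) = (q - 2)^2*(q + 1)*(q - 4)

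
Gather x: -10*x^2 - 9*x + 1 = -10*x^2 - 9*x + 1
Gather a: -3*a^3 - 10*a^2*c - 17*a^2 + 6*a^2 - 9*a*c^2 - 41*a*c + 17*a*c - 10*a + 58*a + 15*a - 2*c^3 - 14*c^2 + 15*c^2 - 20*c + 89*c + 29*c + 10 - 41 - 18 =-3*a^3 + a^2*(-10*c - 11) + a*(-9*c^2 - 24*c + 63) - 2*c^3 + c^2 + 98*c - 49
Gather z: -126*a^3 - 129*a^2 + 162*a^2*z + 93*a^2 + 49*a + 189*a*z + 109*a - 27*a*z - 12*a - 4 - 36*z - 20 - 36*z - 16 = -126*a^3 - 36*a^2 + 146*a + z*(162*a^2 + 162*a - 72) - 40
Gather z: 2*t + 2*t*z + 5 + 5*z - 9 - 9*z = 2*t + z*(2*t - 4) - 4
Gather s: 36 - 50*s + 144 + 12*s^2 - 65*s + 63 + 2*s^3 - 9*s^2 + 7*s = 2*s^3 + 3*s^2 - 108*s + 243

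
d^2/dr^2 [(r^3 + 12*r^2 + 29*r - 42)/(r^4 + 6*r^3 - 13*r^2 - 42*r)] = 2*(r^6 + 15*r^5 - 33*r^4 + 77*r^3 + 90*r^2 - 108*r - 216)/(r^3*(r^6 - 3*r^5 - 15*r^4 + 35*r^3 + 90*r^2 - 108*r - 216))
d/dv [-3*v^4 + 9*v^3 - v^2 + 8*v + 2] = -12*v^3 + 27*v^2 - 2*v + 8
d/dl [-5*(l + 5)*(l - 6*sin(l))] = -5*l + 5*(l + 5)*(6*cos(l) - 1) + 30*sin(l)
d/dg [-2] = 0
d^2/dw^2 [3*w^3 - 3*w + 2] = 18*w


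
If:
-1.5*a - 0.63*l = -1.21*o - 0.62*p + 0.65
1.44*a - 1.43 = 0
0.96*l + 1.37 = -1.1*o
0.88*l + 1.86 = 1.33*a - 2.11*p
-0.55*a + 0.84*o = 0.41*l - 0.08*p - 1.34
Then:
No Solution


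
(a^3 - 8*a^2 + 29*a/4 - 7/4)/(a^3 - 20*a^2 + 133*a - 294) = (a^2 - a + 1/4)/(a^2 - 13*a + 42)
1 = 1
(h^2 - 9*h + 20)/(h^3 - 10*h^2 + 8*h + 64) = (h - 5)/(h^2 - 6*h - 16)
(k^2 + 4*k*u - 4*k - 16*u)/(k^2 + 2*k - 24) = (k + 4*u)/(k + 6)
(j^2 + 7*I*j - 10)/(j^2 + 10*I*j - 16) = (j + 5*I)/(j + 8*I)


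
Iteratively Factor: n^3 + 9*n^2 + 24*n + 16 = (n + 4)*(n^2 + 5*n + 4) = (n + 1)*(n + 4)*(n + 4)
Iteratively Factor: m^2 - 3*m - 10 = (m - 5)*(m + 2)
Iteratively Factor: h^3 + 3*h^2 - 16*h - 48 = (h - 4)*(h^2 + 7*h + 12) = (h - 4)*(h + 3)*(h + 4)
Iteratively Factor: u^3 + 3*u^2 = (u)*(u^2 + 3*u) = u*(u + 3)*(u)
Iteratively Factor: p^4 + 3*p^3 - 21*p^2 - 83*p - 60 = (p - 5)*(p^3 + 8*p^2 + 19*p + 12) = (p - 5)*(p + 1)*(p^2 + 7*p + 12) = (p - 5)*(p + 1)*(p + 4)*(p + 3)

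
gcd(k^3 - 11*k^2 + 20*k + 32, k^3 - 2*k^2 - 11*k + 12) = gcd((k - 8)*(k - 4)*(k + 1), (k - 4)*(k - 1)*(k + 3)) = k - 4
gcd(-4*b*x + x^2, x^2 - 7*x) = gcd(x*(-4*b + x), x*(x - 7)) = x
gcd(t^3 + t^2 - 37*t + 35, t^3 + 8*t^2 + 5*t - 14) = t^2 + 6*t - 7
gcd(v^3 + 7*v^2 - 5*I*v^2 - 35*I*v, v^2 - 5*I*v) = v^2 - 5*I*v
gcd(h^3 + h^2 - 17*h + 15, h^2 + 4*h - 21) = h - 3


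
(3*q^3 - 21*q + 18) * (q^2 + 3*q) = 3*q^5 + 9*q^4 - 21*q^3 - 45*q^2 + 54*q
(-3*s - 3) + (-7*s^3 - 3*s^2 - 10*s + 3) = -7*s^3 - 3*s^2 - 13*s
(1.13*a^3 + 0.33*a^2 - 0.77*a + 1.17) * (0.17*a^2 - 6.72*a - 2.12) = 0.1921*a^5 - 7.5375*a^4 - 4.7441*a^3 + 4.6737*a^2 - 6.23*a - 2.4804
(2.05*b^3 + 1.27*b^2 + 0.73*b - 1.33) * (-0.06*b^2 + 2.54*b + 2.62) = -0.123*b^5 + 5.1308*b^4 + 8.553*b^3 + 5.2614*b^2 - 1.4656*b - 3.4846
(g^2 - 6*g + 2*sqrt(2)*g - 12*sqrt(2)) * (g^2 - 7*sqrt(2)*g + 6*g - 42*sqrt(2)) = g^4 - 5*sqrt(2)*g^3 - 64*g^2 + 180*sqrt(2)*g + 1008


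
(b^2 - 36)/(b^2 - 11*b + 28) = (b^2 - 36)/(b^2 - 11*b + 28)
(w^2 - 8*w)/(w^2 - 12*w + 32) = w/(w - 4)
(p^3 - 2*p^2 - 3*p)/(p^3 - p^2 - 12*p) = (-p^2 + 2*p + 3)/(-p^2 + p + 12)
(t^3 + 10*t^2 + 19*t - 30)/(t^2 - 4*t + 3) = (t^2 + 11*t + 30)/(t - 3)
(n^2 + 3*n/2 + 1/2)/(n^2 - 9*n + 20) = (2*n^2 + 3*n + 1)/(2*(n^2 - 9*n + 20))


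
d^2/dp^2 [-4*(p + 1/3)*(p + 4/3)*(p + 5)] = -24*p - 160/3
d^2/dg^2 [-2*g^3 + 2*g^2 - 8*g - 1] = 4 - 12*g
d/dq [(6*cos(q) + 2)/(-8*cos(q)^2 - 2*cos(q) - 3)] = 2*(-24*cos(q)^2 - 16*cos(q) + 7)*sin(q)/(-8*sin(q)^2 + 2*cos(q) + 11)^2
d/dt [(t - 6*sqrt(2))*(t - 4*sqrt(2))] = 2*t - 10*sqrt(2)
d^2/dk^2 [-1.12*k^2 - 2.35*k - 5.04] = -2.24000000000000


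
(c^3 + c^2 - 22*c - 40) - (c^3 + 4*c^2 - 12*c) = -3*c^2 - 10*c - 40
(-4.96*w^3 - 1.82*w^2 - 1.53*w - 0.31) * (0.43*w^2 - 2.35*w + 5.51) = -2.1328*w^5 + 10.8734*w^4 - 23.7105*w^3 - 6.566*w^2 - 7.7018*w - 1.7081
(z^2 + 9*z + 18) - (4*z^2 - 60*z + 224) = -3*z^2 + 69*z - 206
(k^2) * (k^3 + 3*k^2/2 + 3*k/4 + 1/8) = k^5 + 3*k^4/2 + 3*k^3/4 + k^2/8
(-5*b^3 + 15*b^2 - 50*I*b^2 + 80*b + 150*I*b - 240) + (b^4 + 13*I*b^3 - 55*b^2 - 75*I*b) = b^4 - 5*b^3 + 13*I*b^3 - 40*b^2 - 50*I*b^2 + 80*b + 75*I*b - 240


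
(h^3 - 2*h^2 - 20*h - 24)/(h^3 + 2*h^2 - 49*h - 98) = (h^2 - 4*h - 12)/(h^2 - 49)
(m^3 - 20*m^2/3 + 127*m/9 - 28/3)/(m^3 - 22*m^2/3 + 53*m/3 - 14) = (m - 4/3)/(m - 2)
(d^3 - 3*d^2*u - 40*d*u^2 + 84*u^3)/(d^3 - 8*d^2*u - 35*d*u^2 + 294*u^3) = (-d + 2*u)/(-d + 7*u)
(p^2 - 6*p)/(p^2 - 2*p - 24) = p/(p + 4)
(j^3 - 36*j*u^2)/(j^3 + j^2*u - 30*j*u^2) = (-j + 6*u)/(-j + 5*u)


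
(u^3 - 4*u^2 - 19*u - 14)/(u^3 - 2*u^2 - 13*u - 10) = (u - 7)/(u - 5)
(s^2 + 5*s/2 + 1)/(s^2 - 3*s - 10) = (s + 1/2)/(s - 5)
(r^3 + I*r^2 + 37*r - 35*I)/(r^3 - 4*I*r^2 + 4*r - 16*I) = (r^3 + I*r^2 + 37*r - 35*I)/(r^3 - 4*I*r^2 + 4*r - 16*I)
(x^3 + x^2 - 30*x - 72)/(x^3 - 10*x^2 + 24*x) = (x^2 + 7*x + 12)/(x*(x - 4))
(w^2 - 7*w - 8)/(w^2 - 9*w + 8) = (w + 1)/(w - 1)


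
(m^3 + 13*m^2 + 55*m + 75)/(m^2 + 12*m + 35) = (m^2 + 8*m + 15)/(m + 7)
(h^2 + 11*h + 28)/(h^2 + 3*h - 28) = (h + 4)/(h - 4)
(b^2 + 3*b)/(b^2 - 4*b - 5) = b*(b + 3)/(b^2 - 4*b - 5)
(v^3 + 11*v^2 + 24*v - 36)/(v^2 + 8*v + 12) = (v^2 + 5*v - 6)/(v + 2)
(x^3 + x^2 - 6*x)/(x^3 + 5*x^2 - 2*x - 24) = x/(x + 4)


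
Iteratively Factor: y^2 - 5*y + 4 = (y - 1)*(y - 4)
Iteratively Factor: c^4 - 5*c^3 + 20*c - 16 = (c + 2)*(c^3 - 7*c^2 + 14*c - 8) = (c - 1)*(c + 2)*(c^2 - 6*c + 8) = (c - 2)*(c - 1)*(c + 2)*(c - 4)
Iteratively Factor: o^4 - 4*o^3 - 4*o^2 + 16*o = (o + 2)*(o^3 - 6*o^2 + 8*o) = o*(o + 2)*(o^2 - 6*o + 8) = o*(o - 4)*(o + 2)*(o - 2)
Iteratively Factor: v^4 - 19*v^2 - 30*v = (v + 3)*(v^3 - 3*v^2 - 10*v) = (v + 2)*(v + 3)*(v^2 - 5*v) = (v - 5)*(v + 2)*(v + 3)*(v)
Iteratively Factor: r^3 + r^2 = (r)*(r^2 + r) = r^2*(r + 1)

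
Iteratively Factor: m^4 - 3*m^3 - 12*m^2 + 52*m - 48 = (m - 2)*(m^3 - m^2 - 14*m + 24) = (m - 2)*(m + 4)*(m^2 - 5*m + 6) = (m - 2)^2*(m + 4)*(m - 3)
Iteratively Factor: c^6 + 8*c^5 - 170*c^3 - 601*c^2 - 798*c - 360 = (c + 3)*(c^5 + 5*c^4 - 15*c^3 - 125*c^2 - 226*c - 120) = (c - 5)*(c + 3)*(c^4 + 10*c^3 + 35*c^2 + 50*c + 24) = (c - 5)*(c + 1)*(c + 3)*(c^3 + 9*c^2 + 26*c + 24) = (c - 5)*(c + 1)*(c + 3)*(c + 4)*(c^2 + 5*c + 6) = (c - 5)*(c + 1)*(c + 3)^2*(c + 4)*(c + 2)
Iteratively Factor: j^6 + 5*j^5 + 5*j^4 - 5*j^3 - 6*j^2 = (j)*(j^5 + 5*j^4 + 5*j^3 - 5*j^2 - 6*j) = j*(j + 1)*(j^4 + 4*j^3 + j^2 - 6*j) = j^2*(j + 1)*(j^3 + 4*j^2 + j - 6) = j^2*(j + 1)*(j + 3)*(j^2 + j - 2) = j^2*(j + 1)*(j + 2)*(j + 3)*(j - 1)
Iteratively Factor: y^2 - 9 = (y + 3)*(y - 3)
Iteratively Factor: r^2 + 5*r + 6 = (r + 3)*(r + 2)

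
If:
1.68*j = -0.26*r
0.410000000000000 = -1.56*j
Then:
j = -0.26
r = 1.70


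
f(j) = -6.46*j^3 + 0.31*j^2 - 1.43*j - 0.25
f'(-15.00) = -4371.23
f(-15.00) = 21893.45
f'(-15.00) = -4371.23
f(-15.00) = 21893.45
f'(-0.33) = -3.75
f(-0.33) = 0.49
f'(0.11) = -1.60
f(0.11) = -0.41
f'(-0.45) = -5.63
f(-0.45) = 1.04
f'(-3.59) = -253.43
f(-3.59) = 307.77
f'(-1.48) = -44.80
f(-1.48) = 23.49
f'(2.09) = -84.79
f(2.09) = -60.86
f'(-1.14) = -27.32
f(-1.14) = 11.35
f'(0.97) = -19.06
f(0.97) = -7.24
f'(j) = -19.38*j^2 + 0.62*j - 1.43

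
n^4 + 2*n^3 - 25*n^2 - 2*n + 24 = (n - 4)*(n - 1)*(n + 1)*(n + 6)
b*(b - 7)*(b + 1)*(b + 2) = b^4 - 4*b^3 - 19*b^2 - 14*b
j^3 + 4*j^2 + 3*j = j*(j + 1)*(j + 3)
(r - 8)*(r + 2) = r^2 - 6*r - 16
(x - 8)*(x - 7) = x^2 - 15*x + 56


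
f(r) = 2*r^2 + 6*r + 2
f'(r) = 4*r + 6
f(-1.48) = -2.50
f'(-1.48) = 0.08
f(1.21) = 12.19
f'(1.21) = 10.84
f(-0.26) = 0.58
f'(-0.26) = 4.96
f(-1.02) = -2.04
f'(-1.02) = 1.92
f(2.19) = 24.73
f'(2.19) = 14.76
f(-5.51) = 29.66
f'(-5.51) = -16.04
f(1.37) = 13.97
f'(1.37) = 11.48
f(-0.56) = -0.73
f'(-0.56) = 3.76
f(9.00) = 218.00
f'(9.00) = 42.00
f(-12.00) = 218.00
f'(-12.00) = -42.00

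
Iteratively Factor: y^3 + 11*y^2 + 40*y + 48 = (y + 4)*(y^2 + 7*y + 12) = (y + 4)^2*(y + 3)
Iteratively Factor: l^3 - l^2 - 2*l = (l - 2)*(l^2 + l) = (l - 2)*(l + 1)*(l)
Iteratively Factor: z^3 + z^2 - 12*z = (z - 3)*(z^2 + 4*z) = (z - 3)*(z + 4)*(z)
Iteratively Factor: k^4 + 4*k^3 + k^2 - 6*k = (k + 2)*(k^3 + 2*k^2 - 3*k) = (k + 2)*(k + 3)*(k^2 - k) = k*(k + 2)*(k + 3)*(k - 1)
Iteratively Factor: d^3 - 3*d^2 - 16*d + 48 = (d - 3)*(d^2 - 16) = (d - 3)*(d + 4)*(d - 4)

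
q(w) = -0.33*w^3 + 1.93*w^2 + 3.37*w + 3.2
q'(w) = -0.99*w^2 + 3.86*w + 3.37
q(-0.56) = 1.98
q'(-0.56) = 0.90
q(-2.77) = 15.69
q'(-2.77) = -14.92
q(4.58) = 27.42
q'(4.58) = 0.28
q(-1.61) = 4.15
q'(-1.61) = -5.41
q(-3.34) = 25.77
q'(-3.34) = -20.57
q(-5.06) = 78.32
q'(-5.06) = -41.51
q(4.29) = 27.12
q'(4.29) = 1.71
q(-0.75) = 1.90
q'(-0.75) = -0.08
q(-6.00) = 123.74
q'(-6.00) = -55.43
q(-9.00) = 369.77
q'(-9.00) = -111.56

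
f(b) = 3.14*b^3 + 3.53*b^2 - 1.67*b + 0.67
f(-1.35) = 1.63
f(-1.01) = 2.72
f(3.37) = 155.31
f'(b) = 9.42*b^2 + 7.06*b - 1.67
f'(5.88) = 365.53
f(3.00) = 112.21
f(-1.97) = -6.35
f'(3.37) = 129.10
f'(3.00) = 104.29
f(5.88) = 751.25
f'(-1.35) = 5.97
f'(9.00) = 824.89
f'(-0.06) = -2.06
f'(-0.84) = -0.95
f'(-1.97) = 20.98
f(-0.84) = 2.70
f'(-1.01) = 0.81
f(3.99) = 249.66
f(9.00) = 2560.63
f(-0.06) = 0.78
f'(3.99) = 176.47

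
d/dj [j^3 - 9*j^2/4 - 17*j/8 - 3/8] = 3*j^2 - 9*j/2 - 17/8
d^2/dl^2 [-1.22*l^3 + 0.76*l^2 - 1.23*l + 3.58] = 1.52 - 7.32*l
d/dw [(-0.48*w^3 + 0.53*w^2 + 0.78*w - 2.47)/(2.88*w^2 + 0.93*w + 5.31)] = (-1.3824*w^4 - 0.8928*w^3 - 9.3999*w^2 + 19.8558*w + 6.4389)/(8.2944*w^4 + 5.3568*w^3 + 31.4505*w^2 + 9.8766*w + 28.1961)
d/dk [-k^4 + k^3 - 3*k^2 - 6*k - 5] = -4*k^3 + 3*k^2 - 6*k - 6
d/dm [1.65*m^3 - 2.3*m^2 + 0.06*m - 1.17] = 4.95*m^2 - 4.6*m + 0.06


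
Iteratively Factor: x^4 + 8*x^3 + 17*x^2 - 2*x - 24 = (x + 2)*(x^3 + 6*x^2 + 5*x - 12) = (x - 1)*(x + 2)*(x^2 + 7*x + 12) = (x - 1)*(x + 2)*(x + 3)*(x + 4)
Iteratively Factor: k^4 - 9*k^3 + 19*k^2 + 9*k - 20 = (k - 1)*(k^3 - 8*k^2 + 11*k + 20) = (k - 1)*(k + 1)*(k^2 - 9*k + 20) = (k - 4)*(k - 1)*(k + 1)*(k - 5)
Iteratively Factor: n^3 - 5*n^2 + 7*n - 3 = (n - 1)*(n^2 - 4*n + 3) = (n - 3)*(n - 1)*(n - 1)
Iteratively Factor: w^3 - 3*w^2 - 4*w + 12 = (w + 2)*(w^2 - 5*w + 6) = (w - 2)*(w + 2)*(w - 3)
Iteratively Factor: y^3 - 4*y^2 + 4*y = (y)*(y^2 - 4*y + 4) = y*(y - 2)*(y - 2)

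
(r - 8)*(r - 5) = r^2 - 13*r + 40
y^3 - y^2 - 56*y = y*(y - 8)*(y + 7)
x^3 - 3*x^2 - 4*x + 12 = (x - 3)*(x - 2)*(x + 2)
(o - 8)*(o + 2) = o^2 - 6*o - 16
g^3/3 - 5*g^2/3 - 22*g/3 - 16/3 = (g/3 + 1/3)*(g - 8)*(g + 2)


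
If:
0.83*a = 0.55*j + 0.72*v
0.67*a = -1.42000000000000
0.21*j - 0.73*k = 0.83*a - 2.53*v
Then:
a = -2.12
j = -1.30909090909091*v - 3.19837177747626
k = 3.08916562889166*v + 1.48965260868757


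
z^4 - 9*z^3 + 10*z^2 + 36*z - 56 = (z - 7)*(z - 2)^2*(z + 2)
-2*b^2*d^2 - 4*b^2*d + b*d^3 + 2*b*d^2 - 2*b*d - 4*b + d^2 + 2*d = (-2*b + d)*(d + 2)*(b*d + 1)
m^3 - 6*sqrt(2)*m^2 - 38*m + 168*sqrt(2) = (m - 7*sqrt(2))*(m - 3*sqrt(2))*(m + 4*sqrt(2))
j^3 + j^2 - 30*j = j*(j - 5)*(j + 6)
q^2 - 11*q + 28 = (q - 7)*(q - 4)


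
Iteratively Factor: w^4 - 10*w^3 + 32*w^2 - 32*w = (w - 4)*(w^3 - 6*w^2 + 8*w) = (w - 4)^2*(w^2 - 2*w) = w*(w - 4)^2*(w - 2)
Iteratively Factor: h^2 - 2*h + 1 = (h - 1)*(h - 1)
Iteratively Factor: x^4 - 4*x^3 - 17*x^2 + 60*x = (x + 4)*(x^3 - 8*x^2 + 15*x) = (x - 5)*(x + 4)*(x^2 - 3*x) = (x - 5)*(x - 3)*(x + 4)*(x)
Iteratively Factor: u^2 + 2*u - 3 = (u - 1)*(u + 3)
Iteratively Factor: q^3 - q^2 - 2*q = (q + 1)*(q^2 - 2*q) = q*(q + 1)*(q - 2)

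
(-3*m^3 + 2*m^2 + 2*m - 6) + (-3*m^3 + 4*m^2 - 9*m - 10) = -6*m^3 + 6*m^2 - 7*m - 16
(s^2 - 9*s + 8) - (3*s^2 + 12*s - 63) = -2*s^2 - 21*s + 71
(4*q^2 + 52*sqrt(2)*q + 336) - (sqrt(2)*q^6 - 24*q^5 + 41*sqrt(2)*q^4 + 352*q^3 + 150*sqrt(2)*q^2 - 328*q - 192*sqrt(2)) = -sqrt(2)*q^6 + 24*q^5 - 41*sqrt(2)*q^4 - 352*q^3 - 150*sqrt(2)*q^2 + 4*q^2 + 52*sqrt(2)*q + 328*q + 192*sqrt(2) + 336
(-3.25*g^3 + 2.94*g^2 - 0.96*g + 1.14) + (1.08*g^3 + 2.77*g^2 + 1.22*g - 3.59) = -2.17*g^3 + 5.71*g^2 + 0.26*g - 2.45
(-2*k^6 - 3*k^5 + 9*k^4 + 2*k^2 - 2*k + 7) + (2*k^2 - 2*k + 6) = -2*k^6 - 3*k^5 + 9*k^4 + 4*k^2 - 4*k + 13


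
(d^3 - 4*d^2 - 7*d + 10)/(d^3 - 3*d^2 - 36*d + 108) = (d^3 - 4*d^2 - 7*d + 10)/(d^3 - 3*d^2 - 36*d + 108)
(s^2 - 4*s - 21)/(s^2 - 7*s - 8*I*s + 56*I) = (s + 3)/(s - 8*I)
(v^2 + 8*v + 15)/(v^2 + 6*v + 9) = (v + 5)/(v + 3)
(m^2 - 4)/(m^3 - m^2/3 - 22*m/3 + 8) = 3*(m + 2)/(3*m^2 + 5*m - 12)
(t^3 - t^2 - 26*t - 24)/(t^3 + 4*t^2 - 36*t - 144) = (t + 1)/(t + 6)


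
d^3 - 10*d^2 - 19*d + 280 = (d - 8)*(d - 7)*(d + 5)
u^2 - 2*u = u*(u - 2)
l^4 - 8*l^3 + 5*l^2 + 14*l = l*(l - 7)*(l - 2)*(l + 1)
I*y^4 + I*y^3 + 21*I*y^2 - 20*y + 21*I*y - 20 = (y - 5*I)*(y + I)*(y + 4*I)*(I*y + I)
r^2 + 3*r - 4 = (r - 1)*(r + 4)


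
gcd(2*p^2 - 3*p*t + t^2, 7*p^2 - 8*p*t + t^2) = p - t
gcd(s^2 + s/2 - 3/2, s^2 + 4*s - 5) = s - 1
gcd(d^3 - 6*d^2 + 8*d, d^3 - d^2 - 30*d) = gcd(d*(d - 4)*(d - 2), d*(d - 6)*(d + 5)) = d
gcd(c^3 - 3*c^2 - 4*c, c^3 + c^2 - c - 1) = c + 1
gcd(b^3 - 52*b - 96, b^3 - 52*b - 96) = b^3 - 52*b - 96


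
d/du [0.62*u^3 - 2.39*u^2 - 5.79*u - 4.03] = 1.86*u^2 - 4.78*u - 5.79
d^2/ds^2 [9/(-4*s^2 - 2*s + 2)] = 9*(4*s^2 + 2*s - (4*s + 1)^2 - 2)/(2*s^2 + s - 1)^3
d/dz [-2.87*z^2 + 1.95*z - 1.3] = 1.95 - 5.74*z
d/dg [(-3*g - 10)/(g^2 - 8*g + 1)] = (3*g^2 + 20*g - 83)/(g^4 - 16*g^3 + 66*g^2 - 16*g + 1)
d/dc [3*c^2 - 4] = 6*c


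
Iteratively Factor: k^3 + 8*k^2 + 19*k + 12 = (k + 4)*(k^2 + 4*k + 3) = (k + 1)*(k + 4)*(k + 3)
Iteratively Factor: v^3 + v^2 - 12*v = (v - 3)*(v^2 + 4*v) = (v - 3)*(v + 4)*(v)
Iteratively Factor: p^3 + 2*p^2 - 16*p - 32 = (p - 4)*(p^2 + 6*p + 8) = (p - 4)*(p + 2)*(p + 4)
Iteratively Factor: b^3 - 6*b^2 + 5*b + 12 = (b + 1)*(b^2 - 7*b + 12) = (b - 4)*(b + 1)*(b - 3)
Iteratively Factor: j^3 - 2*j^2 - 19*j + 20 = (j + 4)*(j^2 - 6*j + 5) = (j - 1)*(j + 4)*(j - 5)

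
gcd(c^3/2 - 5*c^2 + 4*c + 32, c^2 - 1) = 1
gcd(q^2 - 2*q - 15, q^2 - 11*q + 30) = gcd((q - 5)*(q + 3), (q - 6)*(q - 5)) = q - 5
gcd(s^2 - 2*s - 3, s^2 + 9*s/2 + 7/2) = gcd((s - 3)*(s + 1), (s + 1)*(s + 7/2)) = s + 1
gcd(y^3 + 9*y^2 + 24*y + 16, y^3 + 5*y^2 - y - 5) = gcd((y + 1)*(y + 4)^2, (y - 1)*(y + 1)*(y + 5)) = y + 1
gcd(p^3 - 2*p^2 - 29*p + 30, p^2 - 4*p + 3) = p - 1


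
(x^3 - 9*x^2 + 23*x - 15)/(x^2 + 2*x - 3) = (x^2 - 8*x + 15)/(x + 3)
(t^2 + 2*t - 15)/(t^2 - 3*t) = (t + 5)/t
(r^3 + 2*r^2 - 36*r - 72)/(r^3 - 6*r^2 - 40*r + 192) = (r^2 - 4*r - 12)/(r^2 - 12*r + 32)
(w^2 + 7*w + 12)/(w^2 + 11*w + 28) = (w + 3)/(w + 7)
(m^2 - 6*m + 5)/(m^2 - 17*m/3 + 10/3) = 3*(m - 1)/(3*m - 2)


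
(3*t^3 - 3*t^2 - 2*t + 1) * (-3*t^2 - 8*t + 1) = -9*t^5 - 15*t^4 + 33*t^3 + 10*t^2 - 10*t + 1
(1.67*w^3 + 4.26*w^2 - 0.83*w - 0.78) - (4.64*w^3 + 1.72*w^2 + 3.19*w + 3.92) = -2.97*w^3 + 2.54*w^2 - 4.02*w - 4.7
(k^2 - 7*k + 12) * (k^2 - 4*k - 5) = k^4 - 11*k^3 + 35*k^2 - 13*k - 60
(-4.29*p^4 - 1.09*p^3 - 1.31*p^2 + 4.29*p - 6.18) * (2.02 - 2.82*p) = 12.0978*p^5 - 5.592*p^4 + 1.4924*p^3 - 14.744*p^2 + 26.0934*p - 12.4836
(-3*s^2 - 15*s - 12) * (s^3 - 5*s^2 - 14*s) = -3*s^5 + 105*s^3 + 270*s^2 + 168*s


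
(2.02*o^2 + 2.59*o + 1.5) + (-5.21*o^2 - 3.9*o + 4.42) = -3.19*o^2 - 1.31*o + 5.92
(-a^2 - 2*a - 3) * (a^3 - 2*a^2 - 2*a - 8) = -a^5 + 3*a^3 + 18*a^2 + 22*a + 24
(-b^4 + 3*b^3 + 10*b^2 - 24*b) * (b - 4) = -b^5 + 7*b^4 - 2*b^3 - 64*b^2 + 96*b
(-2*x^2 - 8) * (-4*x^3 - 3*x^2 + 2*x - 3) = 8*x^5 + 6*x^4 + 28*x^3 + 30*x^2 - 16*x + 24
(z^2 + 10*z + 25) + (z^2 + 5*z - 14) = 2*z^2 + 15*z + 11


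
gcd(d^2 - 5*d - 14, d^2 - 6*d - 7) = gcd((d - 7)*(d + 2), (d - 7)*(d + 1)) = d - 7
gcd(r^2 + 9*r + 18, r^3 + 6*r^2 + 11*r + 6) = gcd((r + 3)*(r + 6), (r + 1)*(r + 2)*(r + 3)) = r + 3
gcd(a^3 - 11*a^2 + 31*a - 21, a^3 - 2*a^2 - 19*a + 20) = a - 1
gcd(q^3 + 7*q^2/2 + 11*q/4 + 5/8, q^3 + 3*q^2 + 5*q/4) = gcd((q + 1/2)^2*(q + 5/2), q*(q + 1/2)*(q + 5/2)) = q^2 + 3*q + 5/4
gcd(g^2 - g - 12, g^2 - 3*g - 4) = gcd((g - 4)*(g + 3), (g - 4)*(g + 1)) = g - 4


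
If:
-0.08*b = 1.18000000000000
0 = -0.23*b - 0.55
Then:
No Solution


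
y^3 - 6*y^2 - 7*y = y*(y - 7)*(y + 1)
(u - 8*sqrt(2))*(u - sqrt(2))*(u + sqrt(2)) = u^3 - 8*sqrt(2)*u^2 - 2*u + 16*sqrt(2)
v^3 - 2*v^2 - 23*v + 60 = (v - 4)*(v - 3)*(v + 5)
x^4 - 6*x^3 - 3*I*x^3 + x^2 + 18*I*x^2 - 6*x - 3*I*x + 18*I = (x - 6)*(x - 3*I)*(x - I)*(x + I)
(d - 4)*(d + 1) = d^2 - 3*d - 4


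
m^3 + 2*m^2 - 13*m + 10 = (m - 2)*(m - 1)*(m + 5)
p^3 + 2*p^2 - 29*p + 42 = (p - 3)*(p - 2)*(p + 7)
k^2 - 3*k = k*(k - 3)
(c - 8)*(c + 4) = c^2 - 4*c - 32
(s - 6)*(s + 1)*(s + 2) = s^3 - 3*s^2 - 16*s - 12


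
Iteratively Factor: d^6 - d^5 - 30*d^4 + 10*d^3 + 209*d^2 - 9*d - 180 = (d + 3)*(d^5 - 4*d^4 - 18*d^3 + 64*d^2 + 17*d - 60) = (d + 1)*(d + 3)*(d^4 - 5*d^3 - 13*d^2 + 77*d - 60) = (d - 3)*(d + 1)*(d + 3)*(d^3 - 2*d^2 - 19*d + 20) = (d - 3)*(d - 1)*(d + 1)*(d + 3)*(d^2 - d - 20) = (d - 3)*(d - 1)*(d + 1)*(d + 3)*(d + 4)*(d - 5)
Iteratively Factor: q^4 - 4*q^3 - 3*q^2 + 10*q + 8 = (q + 1)*(q^3 - 5*q^2 + 2*q + 8) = (q - 4)*(q + 1)*(q^2 - q - 2) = (q - 4)*(q - 2)*(q + 1)*(q + 1)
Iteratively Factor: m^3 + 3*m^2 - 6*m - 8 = (m + 4)*(m^2 - m - 2) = (m - 2)*(m + 4)*(m + 1)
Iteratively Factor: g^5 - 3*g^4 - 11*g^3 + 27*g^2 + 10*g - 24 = (g - 1)*(g^4 - 2*g^3 - 13*g^2 + 14*g + 24) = (g - 4)*(g - 1)*(g^3 + 2*g^2 - 5*g - 6) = (g - 4)*(g - 1)*(g + 3)*(g^2 - g - 2) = (g - 4)*(g - 1)*(g + 1)*(g + 3)*(g - 2)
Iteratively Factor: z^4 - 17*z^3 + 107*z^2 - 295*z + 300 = (z - 3)*(z^3 - 14*z^2 + 65*z - 100) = (z - 5)*(z - 3)*(z^2 - 9*z + 20) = (z - 5)^2*(z - 3)*(z - 4)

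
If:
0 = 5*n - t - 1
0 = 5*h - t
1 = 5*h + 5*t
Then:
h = 1/30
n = 7/30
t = 1/6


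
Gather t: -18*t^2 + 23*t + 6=-18*t^2 + 23*t + 6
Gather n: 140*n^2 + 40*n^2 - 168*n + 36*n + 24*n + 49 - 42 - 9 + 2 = 180*n^2 - 108*n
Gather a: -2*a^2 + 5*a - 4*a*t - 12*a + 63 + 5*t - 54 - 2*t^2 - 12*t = -2*a^2 + a*(-4*t - 7) - 2*t^2 - 7*t + 9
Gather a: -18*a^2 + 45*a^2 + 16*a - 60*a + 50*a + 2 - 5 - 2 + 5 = 27*a^2 + 6*a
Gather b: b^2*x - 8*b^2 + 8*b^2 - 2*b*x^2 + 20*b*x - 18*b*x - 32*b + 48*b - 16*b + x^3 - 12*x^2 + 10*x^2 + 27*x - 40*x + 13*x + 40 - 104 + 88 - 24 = b^2*x + b*(-2*x^2 + 2*x) + x^3 - 2*x^2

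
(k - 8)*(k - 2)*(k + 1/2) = k^3 - 19*k^2/2 + 11*k + 8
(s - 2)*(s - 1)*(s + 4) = s^3 + s^2 - 10*s + 8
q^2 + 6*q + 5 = (q + 1)*(q + 5)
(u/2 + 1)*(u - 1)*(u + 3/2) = u^3/2 + 5*u^2/4 - u/4 - 3/2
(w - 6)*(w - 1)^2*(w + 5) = w^4 - 3*w^3 - 27*w^2 + 59*w - 30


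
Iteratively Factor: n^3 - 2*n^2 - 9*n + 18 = (n - 2)*(n^2 - 9) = (n - 3)*(n - 2)*(n + 3)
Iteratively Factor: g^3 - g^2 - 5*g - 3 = (g + 1)*(g^2 - 2*g - 3) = (g + 1)^2*(g - 3)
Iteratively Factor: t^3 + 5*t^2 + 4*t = (t + 1)*(t^2 + 4*t) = (t + 1)*(t + 4)*(t)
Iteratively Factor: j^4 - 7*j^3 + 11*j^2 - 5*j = (j - 1)*(j^3 - 6*j^2 + 5*j) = j*(j - 1)*(j^2 - 6*j + 5) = j*(j - 1)^2*(j - 5)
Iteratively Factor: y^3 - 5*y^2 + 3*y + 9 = (y + 1)*(y^2 - 6*y + 9) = (y - 3)*(y + 1)*(y - 3)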